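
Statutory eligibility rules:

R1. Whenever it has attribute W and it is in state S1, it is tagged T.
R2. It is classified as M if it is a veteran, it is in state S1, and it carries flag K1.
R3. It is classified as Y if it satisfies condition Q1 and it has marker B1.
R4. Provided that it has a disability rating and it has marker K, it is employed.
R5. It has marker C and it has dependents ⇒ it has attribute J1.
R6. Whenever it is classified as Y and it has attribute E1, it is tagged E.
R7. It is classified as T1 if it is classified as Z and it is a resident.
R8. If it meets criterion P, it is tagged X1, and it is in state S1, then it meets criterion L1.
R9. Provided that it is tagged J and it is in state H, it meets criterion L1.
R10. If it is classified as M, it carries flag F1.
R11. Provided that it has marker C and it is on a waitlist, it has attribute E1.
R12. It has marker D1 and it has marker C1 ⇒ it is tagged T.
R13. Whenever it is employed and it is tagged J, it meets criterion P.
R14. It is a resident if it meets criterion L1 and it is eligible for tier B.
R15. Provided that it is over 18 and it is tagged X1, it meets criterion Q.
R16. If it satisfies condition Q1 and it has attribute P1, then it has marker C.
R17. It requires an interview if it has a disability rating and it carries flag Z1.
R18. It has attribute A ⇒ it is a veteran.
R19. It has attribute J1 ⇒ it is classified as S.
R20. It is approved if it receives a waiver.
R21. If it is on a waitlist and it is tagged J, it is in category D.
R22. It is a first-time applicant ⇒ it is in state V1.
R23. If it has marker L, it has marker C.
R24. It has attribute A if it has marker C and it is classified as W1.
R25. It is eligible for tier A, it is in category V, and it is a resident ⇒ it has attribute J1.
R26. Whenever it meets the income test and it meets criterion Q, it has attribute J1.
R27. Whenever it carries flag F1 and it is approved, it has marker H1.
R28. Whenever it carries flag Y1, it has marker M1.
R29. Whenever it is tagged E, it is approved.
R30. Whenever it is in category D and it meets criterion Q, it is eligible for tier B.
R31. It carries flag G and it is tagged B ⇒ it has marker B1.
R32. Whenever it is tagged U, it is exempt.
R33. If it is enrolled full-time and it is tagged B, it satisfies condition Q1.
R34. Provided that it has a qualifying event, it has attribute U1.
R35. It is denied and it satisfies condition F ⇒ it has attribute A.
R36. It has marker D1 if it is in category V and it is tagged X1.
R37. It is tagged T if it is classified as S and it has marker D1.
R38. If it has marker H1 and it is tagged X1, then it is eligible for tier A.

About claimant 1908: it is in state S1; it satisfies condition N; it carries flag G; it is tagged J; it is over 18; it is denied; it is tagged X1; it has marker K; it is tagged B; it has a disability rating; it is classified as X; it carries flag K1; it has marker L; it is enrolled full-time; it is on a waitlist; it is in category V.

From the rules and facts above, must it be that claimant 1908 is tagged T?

No

Forward chaining from the given facts derives: is employed, meets criterion P, meets criterion Q, is in category D, has marker C, is eligible for tier B, has marker B1, satisfies condition Q1, has marker D1, is classified as Y, meets criterion L1, has attribute E1, is a resident, is tagged E, is approved.
Rules concluding "it is tagged T": R1 needs "it has attribute W"; R12 needs "it has marker C1"; R37 needs "it is classified as S" — none of these are established.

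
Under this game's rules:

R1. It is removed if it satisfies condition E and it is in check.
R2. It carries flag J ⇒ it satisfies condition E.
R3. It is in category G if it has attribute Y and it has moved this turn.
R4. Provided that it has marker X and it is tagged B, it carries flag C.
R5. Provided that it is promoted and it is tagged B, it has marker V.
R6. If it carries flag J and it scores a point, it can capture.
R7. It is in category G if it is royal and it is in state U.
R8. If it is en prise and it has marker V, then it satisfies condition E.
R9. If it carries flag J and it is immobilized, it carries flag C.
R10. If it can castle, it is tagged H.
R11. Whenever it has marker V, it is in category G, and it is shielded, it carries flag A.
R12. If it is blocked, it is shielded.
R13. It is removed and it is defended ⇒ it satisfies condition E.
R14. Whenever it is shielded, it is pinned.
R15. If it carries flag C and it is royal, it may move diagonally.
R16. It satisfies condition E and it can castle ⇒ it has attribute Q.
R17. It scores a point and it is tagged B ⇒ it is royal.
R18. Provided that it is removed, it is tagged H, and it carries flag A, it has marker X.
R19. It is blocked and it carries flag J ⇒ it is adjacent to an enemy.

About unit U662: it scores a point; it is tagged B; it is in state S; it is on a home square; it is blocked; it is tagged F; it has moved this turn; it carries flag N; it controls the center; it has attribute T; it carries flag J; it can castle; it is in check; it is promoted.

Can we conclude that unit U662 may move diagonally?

Forward chaining from the given facts derives: satisfies condition E, has marker V, can capture, is tagged H, is shielded, is pinned, has attribute Q, is royal, is adjacent to an enemy, is removed.
The only rule concluding "it may move diagonally" is R15, which needs "it carries flag C"; that is never established.

No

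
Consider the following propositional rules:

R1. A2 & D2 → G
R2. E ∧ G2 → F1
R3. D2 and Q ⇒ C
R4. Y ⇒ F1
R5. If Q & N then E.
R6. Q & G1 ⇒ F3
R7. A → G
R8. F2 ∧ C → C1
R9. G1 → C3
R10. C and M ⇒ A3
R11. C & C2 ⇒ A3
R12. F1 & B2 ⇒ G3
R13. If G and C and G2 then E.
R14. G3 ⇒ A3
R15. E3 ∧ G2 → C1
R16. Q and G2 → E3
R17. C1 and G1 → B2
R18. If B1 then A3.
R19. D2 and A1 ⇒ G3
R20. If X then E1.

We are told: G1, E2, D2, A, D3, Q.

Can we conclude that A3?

Forward chaining from the given facts derives: C, F3, G, C3.
Rules concluding A3: R10 needs M; R11 needs C2; R14 needs G3; R18 needs B1 — none of these are established.

No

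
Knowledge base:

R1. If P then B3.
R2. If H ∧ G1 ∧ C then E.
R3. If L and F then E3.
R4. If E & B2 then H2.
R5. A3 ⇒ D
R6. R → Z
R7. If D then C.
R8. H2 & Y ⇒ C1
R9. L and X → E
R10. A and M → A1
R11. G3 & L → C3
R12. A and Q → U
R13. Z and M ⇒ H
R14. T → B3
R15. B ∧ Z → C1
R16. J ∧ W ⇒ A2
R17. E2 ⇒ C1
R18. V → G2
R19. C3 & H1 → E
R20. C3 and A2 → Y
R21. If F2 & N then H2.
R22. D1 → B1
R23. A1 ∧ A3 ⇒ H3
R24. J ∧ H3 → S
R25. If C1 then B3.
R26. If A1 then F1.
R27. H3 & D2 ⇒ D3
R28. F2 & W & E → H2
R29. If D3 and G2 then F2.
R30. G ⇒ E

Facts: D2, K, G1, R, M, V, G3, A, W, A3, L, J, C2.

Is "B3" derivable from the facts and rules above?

Yes

D  (by R5: A3)
Z  (by R6: R)
C  (by R7: D)
A1  (by R10: A, M)
C3  (by R11: G3, L)
H  (by R13: Z, M)
A2  (by R16: J, W)
G2  (by R18: V)
Y  (by R20: C3, A2)
H3  (by R23: A1, A3)
D3  (by R27: H3, D2)
F2  (by R29: D3, G2)
E  (by R2: H, G1, C)
H2  (by R28: F2, W, E)
C1  (by R8: H2, Y)
B3  (by R25: C1)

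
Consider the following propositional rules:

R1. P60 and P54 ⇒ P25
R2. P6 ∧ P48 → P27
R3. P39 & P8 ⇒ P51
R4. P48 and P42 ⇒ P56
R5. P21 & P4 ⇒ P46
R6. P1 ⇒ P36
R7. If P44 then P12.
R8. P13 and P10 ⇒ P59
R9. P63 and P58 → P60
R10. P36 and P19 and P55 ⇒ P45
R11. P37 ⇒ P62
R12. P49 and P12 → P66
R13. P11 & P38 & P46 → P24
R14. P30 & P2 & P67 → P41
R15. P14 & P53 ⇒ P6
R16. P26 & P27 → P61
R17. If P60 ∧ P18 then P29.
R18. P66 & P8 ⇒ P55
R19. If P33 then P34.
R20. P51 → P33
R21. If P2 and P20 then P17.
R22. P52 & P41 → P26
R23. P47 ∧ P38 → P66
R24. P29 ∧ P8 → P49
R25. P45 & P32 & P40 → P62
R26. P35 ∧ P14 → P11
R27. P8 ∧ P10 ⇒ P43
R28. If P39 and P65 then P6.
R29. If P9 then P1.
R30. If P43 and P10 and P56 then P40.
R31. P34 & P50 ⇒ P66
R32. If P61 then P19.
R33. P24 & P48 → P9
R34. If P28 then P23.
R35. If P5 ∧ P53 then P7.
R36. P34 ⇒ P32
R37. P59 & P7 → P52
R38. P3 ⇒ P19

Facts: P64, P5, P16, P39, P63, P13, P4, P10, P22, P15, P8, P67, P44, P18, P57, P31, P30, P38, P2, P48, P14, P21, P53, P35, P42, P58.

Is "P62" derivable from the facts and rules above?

P51  (by R3: P39, P8)
P56  (by R4: P48, P42)
P46  (by R5: P21, P4)
P12  (by R7: P44)
P59  (by R8: P13, P10)
P60  (by R9: P63, P58)
P41  (by R14: P30, P2, P67)
P6  (by R15: P14, P53)
P29  (by R17: P60, P18)
P33  (by R20: P51)
P49  (by R24: P29, P8)
P11  (by R26: P35, P14)
P43  (by R27: P8, P10)
P40  (by R30: P43, P10, P56)
P7  (by R35: P5, P53)
P52  (by R37: P59, P7)
P27  (by R2: P6, P48)
P66  (by R12: P49, P12)
P24  (by R13: P11, P38, P46)
P55  (by R18: P66, P8)
P34  (by R19: P33)
P26  (by R22: P52, P41)
P9  (by R33: P24, P48)
P32  (by R36: P34)
P61  (by R16: P26, P27)
P1  (by R29: P9)
P19  (by R32: P61)
P36  (by R6: P1)
P45  (by R10: P36, P19, P55)
P62  (by R25: P45, P32, P40)

Yes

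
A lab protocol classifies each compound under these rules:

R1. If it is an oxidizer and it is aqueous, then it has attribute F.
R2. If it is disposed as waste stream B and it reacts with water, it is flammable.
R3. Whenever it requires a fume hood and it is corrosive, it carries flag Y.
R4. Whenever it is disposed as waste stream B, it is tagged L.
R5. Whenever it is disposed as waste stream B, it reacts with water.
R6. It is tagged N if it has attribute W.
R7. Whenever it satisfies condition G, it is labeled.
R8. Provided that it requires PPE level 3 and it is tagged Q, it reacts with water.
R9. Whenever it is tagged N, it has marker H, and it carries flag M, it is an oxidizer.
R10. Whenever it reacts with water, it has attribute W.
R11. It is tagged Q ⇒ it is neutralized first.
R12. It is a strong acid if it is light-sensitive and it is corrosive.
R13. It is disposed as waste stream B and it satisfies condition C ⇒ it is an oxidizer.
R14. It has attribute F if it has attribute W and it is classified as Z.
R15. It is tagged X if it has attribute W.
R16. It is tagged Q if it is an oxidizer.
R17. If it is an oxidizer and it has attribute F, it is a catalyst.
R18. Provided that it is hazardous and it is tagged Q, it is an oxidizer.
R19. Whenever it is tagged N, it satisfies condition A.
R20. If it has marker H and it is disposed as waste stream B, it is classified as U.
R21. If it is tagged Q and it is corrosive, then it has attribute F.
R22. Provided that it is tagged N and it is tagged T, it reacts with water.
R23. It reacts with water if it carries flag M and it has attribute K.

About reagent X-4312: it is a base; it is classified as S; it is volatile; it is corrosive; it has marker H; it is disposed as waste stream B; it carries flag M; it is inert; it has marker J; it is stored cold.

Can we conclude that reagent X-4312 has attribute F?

By R5 (it is disposed as waste stream B): it reacts with water.
By R10 (it reacts with water): it has attribute W.
By R6 (it has attribute W): it is tagged N.
By R9 (it is tagged N, it has marker H, it carries flag M): it is an oxidizer.
By R16 (it is an oxidizer): it is tagged Q.
By R21 (it is tagged Q, it is corrosive): it has attribute F.

Yes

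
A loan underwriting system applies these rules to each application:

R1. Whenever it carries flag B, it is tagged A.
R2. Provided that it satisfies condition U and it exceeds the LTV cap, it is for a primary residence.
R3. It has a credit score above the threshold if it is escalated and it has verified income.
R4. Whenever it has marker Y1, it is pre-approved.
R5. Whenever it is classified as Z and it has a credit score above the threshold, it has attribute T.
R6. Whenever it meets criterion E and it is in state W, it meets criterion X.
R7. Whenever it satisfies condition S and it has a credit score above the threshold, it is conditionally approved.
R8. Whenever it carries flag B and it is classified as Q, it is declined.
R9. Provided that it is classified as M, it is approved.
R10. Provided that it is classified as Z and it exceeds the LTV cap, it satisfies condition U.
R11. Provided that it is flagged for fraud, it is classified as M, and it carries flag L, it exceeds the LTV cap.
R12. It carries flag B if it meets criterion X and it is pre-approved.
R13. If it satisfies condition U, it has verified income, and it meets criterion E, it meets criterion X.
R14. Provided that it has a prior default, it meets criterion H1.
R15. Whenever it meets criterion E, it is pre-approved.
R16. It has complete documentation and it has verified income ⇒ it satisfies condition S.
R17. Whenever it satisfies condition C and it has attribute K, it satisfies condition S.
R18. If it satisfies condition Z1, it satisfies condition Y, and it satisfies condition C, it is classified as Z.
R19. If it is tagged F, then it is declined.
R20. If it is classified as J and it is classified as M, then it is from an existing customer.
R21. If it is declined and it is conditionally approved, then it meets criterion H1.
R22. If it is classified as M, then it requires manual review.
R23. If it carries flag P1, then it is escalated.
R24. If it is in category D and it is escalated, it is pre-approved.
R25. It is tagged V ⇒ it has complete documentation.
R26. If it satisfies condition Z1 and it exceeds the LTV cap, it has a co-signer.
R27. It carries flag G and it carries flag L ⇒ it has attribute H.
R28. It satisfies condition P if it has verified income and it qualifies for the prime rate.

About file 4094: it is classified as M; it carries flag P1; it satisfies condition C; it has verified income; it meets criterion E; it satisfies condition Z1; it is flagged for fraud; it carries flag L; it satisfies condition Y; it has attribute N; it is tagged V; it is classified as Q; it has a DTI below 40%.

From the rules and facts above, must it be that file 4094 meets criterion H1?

By R11 (it is flagged for fraud, it is classified as M, it carries flag L): it exceeds the LTV cap.
By R15 (it meets criterion E): it is pre-approved.
By R18 (it satisfies condition Z1, it satisfies condition Y, it satisfies condition C): it is classified as Z.
By R23 (it carries flag P1): it is escalated.
By R25 (it is tagged V): it has complete documentation.
By R3 (it is escalated, it has verified income): it has a credit score above the threshold.
By R10 (it is classified as Z, it exceeds the LTV cap): it satisfies condition U.
By R13 (it satisfies condition U, it has verified income, it meets criterion E): it meets criterion X.
By R16 (it has complete documentation, it has verified income): it satisfies condition S.
By R7 (it satisfies condition S, it has a credit score above the threshold): it is conditionally approved.
By R12 (it meets criterion X, it is pre-approved): it carries flag B.
By R8 (it carries flag B, it is classified as Q): it is declined.
By R21 (it is declined, it is conditionally approved): it meets criterion H1.

Yes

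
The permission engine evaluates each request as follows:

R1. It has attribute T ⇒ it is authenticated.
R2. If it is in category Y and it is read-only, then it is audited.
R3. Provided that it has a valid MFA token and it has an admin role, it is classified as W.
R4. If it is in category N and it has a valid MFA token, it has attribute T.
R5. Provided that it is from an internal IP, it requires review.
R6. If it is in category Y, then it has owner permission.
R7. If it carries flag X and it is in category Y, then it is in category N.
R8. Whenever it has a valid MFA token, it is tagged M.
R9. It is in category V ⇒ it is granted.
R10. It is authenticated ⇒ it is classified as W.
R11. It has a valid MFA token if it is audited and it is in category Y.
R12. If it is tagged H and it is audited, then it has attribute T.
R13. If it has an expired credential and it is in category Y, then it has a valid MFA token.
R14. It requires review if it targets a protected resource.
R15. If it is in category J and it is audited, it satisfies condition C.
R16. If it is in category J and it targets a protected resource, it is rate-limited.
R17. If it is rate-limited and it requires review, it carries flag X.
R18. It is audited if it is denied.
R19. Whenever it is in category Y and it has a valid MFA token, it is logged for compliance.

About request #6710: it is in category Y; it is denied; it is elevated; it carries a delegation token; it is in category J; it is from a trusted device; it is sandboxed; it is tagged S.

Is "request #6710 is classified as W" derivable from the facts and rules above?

No

Forward chaining from the given facts derives: has owner permission, is audited, has a valid MFA token, satisfies condition C, is logged for compliance, is tagged M.
Rules concluding "it is classified as W": R3 needs "it has an admin role"; R10 needs "it is authenticated" — none of these are established.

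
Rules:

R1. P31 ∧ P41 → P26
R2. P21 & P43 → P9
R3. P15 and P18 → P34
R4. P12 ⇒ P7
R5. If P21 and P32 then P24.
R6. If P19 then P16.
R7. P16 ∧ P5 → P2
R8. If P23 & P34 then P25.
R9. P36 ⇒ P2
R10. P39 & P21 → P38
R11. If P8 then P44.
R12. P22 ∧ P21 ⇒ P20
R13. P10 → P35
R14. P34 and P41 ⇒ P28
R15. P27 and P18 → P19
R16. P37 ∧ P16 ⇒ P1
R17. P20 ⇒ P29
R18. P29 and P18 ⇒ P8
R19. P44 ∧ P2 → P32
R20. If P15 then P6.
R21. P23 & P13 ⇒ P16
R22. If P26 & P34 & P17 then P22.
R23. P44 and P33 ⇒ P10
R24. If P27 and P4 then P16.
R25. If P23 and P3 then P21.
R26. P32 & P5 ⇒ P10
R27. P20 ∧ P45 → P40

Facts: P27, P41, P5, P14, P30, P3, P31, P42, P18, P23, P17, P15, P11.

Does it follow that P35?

P26  (by R1: P31, P41)
P34  (by R3: P15, P18)
P19  (by R15: P27, P18)
P22  (by R22: P26, P34, P17)
P21  (by R25: P23, P3)
P16  (by R6: P19)
P2  (by R7: P16, P5)
P20  (by R12: P22, P21)
P29  (by R17: P20)
P8  (by R18: P29, P18)
P44  (by R11: P8)
P32  (by R19: P44, P2)
P10  (by R26: P32, P5)
P35  (by R13: P10)

Yes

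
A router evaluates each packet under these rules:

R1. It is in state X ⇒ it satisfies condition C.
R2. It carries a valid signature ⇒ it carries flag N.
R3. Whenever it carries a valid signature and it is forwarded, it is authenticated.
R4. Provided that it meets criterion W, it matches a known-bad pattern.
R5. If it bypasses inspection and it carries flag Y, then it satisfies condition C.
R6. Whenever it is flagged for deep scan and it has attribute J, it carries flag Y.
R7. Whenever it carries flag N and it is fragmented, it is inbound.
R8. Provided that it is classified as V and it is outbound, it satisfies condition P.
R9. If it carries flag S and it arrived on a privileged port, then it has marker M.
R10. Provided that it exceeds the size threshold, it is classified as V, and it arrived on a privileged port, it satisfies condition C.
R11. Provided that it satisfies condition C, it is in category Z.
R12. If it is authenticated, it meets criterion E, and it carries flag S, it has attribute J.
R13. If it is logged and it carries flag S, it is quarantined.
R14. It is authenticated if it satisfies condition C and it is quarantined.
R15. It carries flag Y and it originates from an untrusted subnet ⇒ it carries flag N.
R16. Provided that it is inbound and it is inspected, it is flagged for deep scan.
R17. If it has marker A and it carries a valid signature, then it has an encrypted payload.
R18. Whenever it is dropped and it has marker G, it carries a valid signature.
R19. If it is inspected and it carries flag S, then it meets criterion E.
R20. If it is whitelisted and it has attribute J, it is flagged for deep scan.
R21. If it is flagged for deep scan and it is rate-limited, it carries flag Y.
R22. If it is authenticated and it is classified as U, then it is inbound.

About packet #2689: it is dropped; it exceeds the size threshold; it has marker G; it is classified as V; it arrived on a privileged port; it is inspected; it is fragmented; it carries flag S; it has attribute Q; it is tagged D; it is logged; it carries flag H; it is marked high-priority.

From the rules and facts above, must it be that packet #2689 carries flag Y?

By R10 (it exceeds the size threshold, it is classified as V, it arrived on a privileged port): it satisfies condition C.
By R13 (it is logged, it carries flag S): it is quarantined.
By R14 (it satisfies condition C, it is quarantined): it is authenticated.
By R18 (it is dropped, it has marker G): it carries a valid signature.
By R19 (it is inspected, it carries flag S): it meets criterion E.
By R2 (it carries a valid signature): it carries flag N.
By R7 (it carries flag N, it is fragmented): it is inbound.
By R12 (it is authenticated, it meets criterion E, it carries flag S): it has attribute J.
By R16 (it is inbound, it is inspected): it is flagged for deep scan.
By R6 (it is flagged for deep scan, it has attribute J): it carries flag Y.

Yes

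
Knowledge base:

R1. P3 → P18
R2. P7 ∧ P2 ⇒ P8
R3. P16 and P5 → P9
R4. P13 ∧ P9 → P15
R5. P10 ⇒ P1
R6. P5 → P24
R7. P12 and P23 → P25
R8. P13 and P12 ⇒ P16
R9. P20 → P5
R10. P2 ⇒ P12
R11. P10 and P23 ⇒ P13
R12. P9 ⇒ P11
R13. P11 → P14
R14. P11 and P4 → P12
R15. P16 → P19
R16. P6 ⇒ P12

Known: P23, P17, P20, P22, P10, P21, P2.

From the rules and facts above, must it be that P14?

P5  (by R9: P20)
P12  (by R10: P2)
P13  (by R11: P10, P23)
P16  (by R8: P13, P12)
P9  (by R3: P16, P5)
P11  (by R12: P9)
P14  (by R13: P11)

Yes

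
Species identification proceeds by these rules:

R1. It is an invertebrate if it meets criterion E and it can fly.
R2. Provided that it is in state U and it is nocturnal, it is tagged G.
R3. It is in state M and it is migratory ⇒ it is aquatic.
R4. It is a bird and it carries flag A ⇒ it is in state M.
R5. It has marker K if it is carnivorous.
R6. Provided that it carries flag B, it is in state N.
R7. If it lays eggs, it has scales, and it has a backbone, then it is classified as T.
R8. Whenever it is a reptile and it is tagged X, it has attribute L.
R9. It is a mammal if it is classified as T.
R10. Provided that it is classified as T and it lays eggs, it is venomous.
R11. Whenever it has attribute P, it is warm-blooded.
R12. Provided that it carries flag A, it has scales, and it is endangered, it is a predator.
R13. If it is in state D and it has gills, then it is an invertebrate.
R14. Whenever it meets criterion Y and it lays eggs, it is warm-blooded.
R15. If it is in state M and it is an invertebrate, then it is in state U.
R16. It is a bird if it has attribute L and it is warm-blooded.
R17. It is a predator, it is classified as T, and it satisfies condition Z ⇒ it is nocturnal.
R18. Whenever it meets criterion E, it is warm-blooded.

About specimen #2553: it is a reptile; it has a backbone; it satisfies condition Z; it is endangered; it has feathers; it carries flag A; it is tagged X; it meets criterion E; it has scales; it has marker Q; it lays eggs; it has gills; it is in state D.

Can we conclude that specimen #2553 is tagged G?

Yes

By R7 (it lays eggs, it has scales, it has a backbone): it is classified as T.
By R8 (it is a reptile, it is tagged X): it has attribute L.
By R12 (it carries flag A, it has scales, it is endangered): it is a predator.
By R13 (it is in state D, it has gills): it is an invertebrate.
By R17 (it is a predator, it is classified as T, it satisfies condition Z): it is nocturnal.
By R18 (it meets criterion E): it is warm-blooded.
By R16 (it has attribute L, it is warm-blooded): it is a bird.
By R4 (it is a bird, it carries flag A): it is in state M.
By R15 (it is in state M, it is an invertebrate): it is in state U.
By R2 (it is in state U, it is nocturnal): it is tagged G.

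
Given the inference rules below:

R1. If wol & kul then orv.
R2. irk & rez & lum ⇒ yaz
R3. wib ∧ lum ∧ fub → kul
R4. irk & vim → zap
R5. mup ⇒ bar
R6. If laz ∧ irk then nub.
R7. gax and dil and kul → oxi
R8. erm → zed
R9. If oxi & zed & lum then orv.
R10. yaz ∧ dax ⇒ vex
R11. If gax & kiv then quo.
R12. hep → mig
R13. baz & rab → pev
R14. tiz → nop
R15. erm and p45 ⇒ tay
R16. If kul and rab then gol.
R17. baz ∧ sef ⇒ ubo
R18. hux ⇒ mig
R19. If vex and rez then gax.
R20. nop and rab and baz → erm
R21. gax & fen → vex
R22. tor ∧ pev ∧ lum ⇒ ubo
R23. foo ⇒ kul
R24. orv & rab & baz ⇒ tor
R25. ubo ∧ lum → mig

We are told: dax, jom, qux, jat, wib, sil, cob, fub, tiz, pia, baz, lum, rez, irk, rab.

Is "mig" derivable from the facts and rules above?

No

Forward chaining from the given facts derives: yaz, kul, vex, pev, nop, gol, gax, erm, zed.
Rules concluding mig: R12 needs hep; R18 needs hux; R25 needs ubo — none of these are established.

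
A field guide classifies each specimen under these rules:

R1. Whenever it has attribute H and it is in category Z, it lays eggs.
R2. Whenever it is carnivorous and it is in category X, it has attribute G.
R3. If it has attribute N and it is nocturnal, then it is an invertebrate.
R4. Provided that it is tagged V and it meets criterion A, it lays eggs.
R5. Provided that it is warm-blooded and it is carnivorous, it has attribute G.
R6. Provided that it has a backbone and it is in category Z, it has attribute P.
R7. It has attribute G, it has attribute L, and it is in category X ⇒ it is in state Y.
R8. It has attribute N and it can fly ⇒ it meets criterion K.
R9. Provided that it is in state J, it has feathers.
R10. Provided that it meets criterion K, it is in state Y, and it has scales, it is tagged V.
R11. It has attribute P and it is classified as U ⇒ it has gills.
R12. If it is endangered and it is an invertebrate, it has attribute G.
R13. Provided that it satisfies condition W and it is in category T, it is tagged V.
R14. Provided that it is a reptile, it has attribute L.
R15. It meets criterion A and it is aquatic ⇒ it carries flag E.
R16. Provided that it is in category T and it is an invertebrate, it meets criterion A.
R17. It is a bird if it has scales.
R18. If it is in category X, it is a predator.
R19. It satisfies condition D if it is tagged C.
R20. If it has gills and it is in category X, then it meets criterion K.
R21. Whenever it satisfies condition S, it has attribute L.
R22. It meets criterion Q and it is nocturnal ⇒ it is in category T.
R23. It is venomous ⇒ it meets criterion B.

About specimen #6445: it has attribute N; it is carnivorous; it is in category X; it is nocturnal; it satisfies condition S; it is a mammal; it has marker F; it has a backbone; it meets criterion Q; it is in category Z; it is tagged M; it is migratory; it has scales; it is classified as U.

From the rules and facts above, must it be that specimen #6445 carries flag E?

Forward chaining from the given facts derives: has attribute G, is an invertebrate, has attribute P, has gills, is a bird, is a predator, meets criterion K, has attribute L, is in category T, is in state Y, is tagged V, meets criterion A, lays eggs.
The only rule concluding "it carries flag E" is R15, which needs "it is aquatic"; that is never established.

No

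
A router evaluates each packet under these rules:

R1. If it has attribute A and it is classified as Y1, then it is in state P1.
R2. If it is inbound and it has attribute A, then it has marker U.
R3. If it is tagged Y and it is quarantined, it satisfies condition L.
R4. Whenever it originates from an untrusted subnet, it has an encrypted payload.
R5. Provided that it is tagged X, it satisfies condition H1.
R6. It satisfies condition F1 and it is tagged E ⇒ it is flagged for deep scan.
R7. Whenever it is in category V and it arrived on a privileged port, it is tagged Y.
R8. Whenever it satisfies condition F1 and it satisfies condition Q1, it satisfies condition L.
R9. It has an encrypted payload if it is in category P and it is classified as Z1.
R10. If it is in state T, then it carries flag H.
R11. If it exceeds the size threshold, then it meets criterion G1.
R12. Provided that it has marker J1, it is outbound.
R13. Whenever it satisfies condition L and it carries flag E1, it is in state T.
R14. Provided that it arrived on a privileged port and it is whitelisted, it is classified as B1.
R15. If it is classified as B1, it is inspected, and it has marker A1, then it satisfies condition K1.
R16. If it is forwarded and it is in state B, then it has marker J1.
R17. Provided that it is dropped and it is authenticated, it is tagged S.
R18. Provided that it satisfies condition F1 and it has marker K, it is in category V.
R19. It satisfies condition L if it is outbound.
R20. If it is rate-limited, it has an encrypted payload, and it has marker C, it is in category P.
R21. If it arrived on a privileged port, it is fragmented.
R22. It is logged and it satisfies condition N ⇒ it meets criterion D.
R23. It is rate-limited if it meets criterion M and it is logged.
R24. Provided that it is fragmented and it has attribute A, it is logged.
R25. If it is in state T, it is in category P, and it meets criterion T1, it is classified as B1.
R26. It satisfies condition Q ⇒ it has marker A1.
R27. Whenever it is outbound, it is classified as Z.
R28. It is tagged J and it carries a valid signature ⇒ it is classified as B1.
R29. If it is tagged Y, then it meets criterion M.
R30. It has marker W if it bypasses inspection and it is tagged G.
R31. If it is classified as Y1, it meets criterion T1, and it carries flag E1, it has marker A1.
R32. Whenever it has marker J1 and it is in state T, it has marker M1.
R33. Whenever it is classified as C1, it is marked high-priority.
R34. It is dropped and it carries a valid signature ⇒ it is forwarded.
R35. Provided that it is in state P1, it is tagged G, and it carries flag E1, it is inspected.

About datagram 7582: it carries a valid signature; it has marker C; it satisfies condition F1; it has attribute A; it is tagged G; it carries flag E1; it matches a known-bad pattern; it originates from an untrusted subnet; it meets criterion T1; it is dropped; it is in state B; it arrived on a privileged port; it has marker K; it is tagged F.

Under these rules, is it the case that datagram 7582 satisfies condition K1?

No

Forward chaining from the given facts derives: has an encrypted payload, is in category V, is fragmented, is logged, is forwarded, is tagged Y, has marker J1, meets criterion M, is outbound, satisfies condition L, is rate-limited, is classified as Z, is in state T, is in category P, is classified as B1, has marker M1, carries flag H.
The only rule concluding "it satisfies condition K1" is R15, which needs "it is inspected"; that is never established.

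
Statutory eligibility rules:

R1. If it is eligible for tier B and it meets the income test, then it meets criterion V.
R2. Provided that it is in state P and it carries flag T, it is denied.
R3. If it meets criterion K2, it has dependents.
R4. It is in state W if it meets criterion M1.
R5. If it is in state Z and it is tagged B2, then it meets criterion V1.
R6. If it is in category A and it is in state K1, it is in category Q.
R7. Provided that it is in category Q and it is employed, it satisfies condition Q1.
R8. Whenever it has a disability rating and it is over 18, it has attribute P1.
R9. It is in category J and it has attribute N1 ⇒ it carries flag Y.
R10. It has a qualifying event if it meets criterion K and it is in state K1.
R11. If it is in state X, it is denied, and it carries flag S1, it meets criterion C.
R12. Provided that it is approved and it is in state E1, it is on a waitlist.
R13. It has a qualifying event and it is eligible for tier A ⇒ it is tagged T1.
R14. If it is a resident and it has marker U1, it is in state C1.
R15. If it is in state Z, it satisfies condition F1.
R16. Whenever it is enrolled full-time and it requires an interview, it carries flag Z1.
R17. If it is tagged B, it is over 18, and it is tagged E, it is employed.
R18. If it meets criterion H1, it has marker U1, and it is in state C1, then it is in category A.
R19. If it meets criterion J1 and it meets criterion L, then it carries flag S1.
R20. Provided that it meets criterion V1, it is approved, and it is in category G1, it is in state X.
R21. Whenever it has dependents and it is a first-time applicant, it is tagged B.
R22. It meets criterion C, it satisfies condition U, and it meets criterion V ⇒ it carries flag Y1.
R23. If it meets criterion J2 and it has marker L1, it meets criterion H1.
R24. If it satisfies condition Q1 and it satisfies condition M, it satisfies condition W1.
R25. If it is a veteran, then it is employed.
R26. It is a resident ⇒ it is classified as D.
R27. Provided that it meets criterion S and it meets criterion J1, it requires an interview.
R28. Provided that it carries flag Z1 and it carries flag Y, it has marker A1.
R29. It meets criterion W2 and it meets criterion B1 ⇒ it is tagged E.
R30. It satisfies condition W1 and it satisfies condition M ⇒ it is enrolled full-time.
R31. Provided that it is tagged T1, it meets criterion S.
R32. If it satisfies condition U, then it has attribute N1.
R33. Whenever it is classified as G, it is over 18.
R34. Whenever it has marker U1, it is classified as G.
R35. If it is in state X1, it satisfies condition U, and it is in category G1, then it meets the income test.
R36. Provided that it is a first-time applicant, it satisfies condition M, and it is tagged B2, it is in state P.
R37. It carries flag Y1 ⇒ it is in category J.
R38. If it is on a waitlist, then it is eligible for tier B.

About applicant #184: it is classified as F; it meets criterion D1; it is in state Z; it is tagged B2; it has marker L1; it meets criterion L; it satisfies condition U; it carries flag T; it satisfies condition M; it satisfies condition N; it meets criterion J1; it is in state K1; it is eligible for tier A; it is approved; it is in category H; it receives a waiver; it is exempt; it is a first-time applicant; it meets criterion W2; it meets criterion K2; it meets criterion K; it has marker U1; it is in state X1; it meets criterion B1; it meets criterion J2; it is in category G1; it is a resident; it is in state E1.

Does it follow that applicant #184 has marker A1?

Yes

By R3 (it meets criterion K2): it has dependents.
By R5 (it is in state Z, it is tagged B2): it meets criterion V1.
By R10 (it meets criterion K, it is in state K1): it has a qualifying event.
By R12 (it is approved, it is in state E1): it is on a waitlist.
By R13 (it has a qualifying event, it is eligible for tier A): it is tagged T1.
By R14 (it is a resident, it has marker U1): it is in state C1.
By R19 (it meets criterion J1, it meets criterion L): it carries flag S1.
By R20 (it meets criterion V1, it is approved, it is in category G1): it is in state X.
By R21 (it has dependents, it is a first-time applicant): it is tagged B.
By R23 (it meets criterion J2, it has marker L1): it meets criterion H1.
By R29 (it meets criterion W2, it meets criterion B1): it is tagged E.
By R31 (it is tagged T1): it meets criterion S.
By R32 (it satisfies condition U): it has attribute N1.
By R34 (it has marker U1): it is classified as G.
By R35 (it is in state X1, it satisfies condition U, it is in category G1): it meets the income test.
By R36 (it is a first-time applicant, it satisfies condition M, it is tagged B2): it is in state P.
By R38 (it is on a waitlist): it is eligible for tier B.
By R1 (it is eligible for tier B, it meets the income test): it meets criterion V.
By R2 (it is in state P, it carries flag T): it is denied.
By R11 (it is in state X, it is denied, it carries flag S1): it meets criterion C.
By R18 (it meets criterion H1, it has marker U1, it is in state C1): it is in category A.
By R22 (it meets criterion C, it satisfies condition U, it meets criterion V): it carries flag Y1.
By R27 (it meets criterion S, it meets criterion J1): it requires an interview.
By R33 (it is classified as G): it is over 18.
By R37 (it carries flag Y1): it is in category J.
By R6 (it is in category A, it is in state K1): it is in category Q.
By R9 (it is in category J, it has attribute N1): it carries flag Y.
By R17 (it is tagged B, it is over 18, it is tagged E): it is employed.
By R7 (it is in category Q, it is employed): it satisfies condition Q1.
By R24 (it satisfies condition Q1, it satisfies condition M): it satisfies condition W1.
By R30 (it satisfies condition W1, it satisfies condition M): it is enrolled full-time.
By R16 (it is enrolled full-time, it requires an interview): it carries flag Z1.
By R28 (it carries flag Z1, it carries flag Y): it has marker A1.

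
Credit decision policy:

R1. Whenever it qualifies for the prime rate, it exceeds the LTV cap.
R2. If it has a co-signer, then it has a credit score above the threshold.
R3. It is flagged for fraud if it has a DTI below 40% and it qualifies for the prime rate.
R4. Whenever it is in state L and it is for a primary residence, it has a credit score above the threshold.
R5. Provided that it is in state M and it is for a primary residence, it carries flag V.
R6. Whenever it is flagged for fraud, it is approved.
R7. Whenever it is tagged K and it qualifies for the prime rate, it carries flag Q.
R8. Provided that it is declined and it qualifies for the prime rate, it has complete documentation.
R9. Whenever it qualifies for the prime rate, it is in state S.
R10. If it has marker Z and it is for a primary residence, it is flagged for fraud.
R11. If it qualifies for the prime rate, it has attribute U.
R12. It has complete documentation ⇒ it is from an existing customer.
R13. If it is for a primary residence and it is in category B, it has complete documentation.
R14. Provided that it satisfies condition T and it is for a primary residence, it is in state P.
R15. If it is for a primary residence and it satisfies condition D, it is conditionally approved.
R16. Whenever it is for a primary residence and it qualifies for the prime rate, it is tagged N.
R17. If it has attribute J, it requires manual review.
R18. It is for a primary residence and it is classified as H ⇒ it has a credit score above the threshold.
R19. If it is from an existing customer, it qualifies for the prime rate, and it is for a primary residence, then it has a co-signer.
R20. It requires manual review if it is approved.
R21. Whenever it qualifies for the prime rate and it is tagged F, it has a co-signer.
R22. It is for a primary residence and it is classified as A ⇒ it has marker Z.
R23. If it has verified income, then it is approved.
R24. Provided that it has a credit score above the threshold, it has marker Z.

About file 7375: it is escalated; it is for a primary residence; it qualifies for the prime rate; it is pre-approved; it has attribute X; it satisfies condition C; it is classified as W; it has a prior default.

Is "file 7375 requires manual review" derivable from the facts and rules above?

Forward chaining from the given facts derives: exceeds the LTV cap, is in state S, has attribute U, is tagged N.
Rules concluding "it requires manual review": R17 needs "it has attribute J"; R20 needs "it is approved" — none of these are established.

No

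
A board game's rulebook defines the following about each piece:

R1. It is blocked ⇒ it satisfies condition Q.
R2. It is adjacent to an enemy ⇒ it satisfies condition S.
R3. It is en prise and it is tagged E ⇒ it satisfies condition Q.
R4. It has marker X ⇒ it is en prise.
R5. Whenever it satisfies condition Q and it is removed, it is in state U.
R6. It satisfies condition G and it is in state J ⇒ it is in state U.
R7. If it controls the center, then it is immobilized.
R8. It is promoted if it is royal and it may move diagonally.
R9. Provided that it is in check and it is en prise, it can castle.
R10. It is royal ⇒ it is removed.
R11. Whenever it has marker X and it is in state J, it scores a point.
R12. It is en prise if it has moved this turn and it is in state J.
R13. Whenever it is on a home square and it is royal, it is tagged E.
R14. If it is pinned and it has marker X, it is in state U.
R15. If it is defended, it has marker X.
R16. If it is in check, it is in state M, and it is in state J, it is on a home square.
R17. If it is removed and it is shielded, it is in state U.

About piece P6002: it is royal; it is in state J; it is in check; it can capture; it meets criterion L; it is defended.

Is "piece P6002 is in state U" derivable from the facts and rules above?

No

Forward chaining from the given facts derives: is removed, has marker X, is en prise, can castle, scores a point.
Rules concluding "it is in state U": R5 needs "it satisfies condition Q"; R6 needs "it satisfies condition G"; R14 needs "it is pinned"; R17 needs "it is shielded" — none of these are established.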